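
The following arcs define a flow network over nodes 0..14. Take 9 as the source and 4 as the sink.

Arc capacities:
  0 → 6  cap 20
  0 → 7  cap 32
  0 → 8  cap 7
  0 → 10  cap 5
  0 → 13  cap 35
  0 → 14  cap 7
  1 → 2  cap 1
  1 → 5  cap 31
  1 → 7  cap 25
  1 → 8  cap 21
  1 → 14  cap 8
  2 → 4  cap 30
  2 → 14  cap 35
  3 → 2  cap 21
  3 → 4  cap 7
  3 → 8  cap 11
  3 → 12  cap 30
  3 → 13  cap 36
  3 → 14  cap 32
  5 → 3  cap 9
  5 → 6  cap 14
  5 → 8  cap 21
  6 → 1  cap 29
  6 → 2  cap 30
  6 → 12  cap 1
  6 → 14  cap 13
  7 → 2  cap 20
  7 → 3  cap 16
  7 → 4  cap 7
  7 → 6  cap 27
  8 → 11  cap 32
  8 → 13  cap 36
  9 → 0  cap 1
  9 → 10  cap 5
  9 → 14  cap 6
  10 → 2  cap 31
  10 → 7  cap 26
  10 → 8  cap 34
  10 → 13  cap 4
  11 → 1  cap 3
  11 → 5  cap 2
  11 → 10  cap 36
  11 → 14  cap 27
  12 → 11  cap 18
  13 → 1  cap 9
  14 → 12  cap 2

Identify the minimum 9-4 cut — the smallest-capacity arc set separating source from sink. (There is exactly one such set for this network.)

Min-cut arcs: {(9,0), (9,10), (14,12)} (total capacity 8)

augment #1: 9→0→7→4 push 1
augment #2: 9→10→2→4 push 5
augment #3: 9→14→12→11→1→2→4 push 1
augment #4: 9→14→12→11→1→7→4 push 1
max flow = 8; residual-reachable set from 9 gives S-side
cut edges (S→T): {(9,0), (9,10), (14,12)} total cap 8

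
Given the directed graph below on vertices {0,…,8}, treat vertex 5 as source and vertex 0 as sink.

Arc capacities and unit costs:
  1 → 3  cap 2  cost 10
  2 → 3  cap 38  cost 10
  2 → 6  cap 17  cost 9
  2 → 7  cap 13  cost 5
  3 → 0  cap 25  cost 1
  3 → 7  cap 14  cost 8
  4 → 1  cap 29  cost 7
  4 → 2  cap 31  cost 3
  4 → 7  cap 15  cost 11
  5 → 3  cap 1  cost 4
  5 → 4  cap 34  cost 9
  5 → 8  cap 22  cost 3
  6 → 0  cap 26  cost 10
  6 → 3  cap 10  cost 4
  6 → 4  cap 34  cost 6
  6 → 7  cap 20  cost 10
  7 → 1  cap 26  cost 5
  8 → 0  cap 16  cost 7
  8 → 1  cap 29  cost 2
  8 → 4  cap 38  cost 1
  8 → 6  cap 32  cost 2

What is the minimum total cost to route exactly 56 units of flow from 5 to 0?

shortest-cost path #1: 5→3→0 push 1 @ unit cost 5 (adds 5)
shortest-cost path #2: 5→8→0 push 16 @ unit cost 10 (adds 160)
shortest-cost path #3: 5→8→6→3→0 push 6 @ unit cost 10 (adds 60)
shortest-cost path #4: 5→4→2→3→0 push 18 @ unit cost 23 (adds 414)
shortest-cost path #5: 5→4→2→3→6→0 push 6 @ unit cost 28 (adds 168)
shortest-cost path #6: 5→4→2→6→0 push 7 @ unit cost 31 (adds 217)
shortest-cost path #7: 5→4→1→3→2→6→0 push 2 @ unit cost 35 (adds 70)
total cost = 1094

Minimum cost for 56 units: 1094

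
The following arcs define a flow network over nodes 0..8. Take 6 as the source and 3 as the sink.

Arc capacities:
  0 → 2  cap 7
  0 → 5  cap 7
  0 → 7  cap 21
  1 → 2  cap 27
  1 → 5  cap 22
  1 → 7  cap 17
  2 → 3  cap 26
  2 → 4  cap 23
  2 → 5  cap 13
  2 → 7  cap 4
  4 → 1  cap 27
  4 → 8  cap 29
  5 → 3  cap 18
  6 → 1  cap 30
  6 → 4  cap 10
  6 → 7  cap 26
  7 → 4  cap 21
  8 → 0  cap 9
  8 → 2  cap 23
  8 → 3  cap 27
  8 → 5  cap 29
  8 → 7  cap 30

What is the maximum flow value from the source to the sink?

Maximum flow value: 61

augment #1: 6→1→2→3 bottleneck 26, total now 26
augment #2: 6→1→5→3 bottleneck 4, total now 30
augment #3: 6→4→8→3 bottleneck 10, total now 40
augment #4: 6→7→4→8→3 bottleneck 17, total now 57
augment #5: 6→7→4→1→5→3 bottleneck 4, total now 61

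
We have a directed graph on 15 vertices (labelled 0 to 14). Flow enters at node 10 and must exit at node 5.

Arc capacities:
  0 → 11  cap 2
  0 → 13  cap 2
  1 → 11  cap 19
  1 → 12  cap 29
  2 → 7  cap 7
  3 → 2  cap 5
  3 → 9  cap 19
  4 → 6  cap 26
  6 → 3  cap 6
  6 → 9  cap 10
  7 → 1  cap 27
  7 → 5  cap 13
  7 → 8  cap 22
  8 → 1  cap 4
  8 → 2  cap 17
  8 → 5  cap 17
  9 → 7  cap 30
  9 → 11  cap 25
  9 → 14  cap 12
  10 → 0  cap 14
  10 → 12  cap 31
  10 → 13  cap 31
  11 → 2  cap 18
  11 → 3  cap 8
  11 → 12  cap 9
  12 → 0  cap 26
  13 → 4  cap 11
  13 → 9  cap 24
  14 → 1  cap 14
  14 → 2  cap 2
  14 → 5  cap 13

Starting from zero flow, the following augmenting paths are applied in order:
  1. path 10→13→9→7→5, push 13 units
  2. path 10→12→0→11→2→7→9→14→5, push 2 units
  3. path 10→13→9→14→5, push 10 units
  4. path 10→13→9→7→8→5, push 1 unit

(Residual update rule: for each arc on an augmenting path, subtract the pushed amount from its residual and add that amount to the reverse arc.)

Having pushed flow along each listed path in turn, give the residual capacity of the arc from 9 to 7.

Residual capacity of (9,7): 18

after path 1 (10→13→9→7→5, push 13): res(9,7)=17
after path 2 (10→12→0→11→2→7→9→14→5, push 2): res(9,7)=19
after path 3 (10→13→9→14→5, push 10): res(9,7)=19
after path 4 (10→13→9→7→8→5, push 1): res(9,7)=18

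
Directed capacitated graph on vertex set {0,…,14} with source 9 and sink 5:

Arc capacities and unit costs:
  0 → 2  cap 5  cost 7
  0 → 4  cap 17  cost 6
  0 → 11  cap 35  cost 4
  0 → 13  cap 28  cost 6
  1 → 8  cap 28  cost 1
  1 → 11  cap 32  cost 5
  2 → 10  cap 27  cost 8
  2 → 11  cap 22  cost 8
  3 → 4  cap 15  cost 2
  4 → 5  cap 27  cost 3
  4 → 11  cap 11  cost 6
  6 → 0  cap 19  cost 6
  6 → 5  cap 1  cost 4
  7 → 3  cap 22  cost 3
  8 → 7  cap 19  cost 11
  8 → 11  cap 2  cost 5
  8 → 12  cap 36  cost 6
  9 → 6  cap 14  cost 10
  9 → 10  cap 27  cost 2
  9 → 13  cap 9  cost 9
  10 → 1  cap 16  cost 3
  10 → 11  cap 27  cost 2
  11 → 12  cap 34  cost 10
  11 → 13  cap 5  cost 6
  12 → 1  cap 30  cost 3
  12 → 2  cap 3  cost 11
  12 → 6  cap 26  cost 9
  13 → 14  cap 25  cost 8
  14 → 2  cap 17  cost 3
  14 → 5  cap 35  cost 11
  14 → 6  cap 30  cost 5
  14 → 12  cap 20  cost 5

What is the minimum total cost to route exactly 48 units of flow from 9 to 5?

Minimum cost for 48 units: 1395

shortest-cost path #1: 9→6→5 push 1 @ unit cost 14 (adds 14)
shortest-cost path #2: 9→6→0→4→5 push 13 @ unit cost 25 (adds 325)
shortest-cost path #3: 9→10→1→8→7→3→4→5 push 14 @ unit cost 25 (adds 350)
shortest-cost path #4: 9→13→14→5 push 9 @ unit cost 28 (adds 252)
shortest-cost path #5: 9→10→11→13→14→5 push 5 @ unit cost 29 (adds 145)
shortest-cost path #6: 9→10→1→8→7→3→4→0→13→14→5 push 1 @ unit cost 41 (adds 41)
shortest-cost path #7: 9→10→1→8→12→6→0→13→14→5 push 1 @ unit cost 52 (adds 52)
shortest-cost path #8: 9→10→11→12→6→0→13→14→5 push 4 @ unit cost 54 (adds 216)
total cost = 1395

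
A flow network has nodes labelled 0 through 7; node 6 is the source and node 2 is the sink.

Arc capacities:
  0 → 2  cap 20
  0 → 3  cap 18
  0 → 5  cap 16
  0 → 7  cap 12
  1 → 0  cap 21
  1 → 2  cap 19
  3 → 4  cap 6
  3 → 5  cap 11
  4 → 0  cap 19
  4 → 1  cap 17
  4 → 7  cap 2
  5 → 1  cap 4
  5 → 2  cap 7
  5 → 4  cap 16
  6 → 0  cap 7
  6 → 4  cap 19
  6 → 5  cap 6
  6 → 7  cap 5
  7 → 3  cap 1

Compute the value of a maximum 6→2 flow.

augment #1: 6→0→2 bottleneck 7, total now 7
augment #2: 6→5→2 bottleneck 6, total now 13
augment #3: 6→4→0→2 bottleneck 13, total now 26
augment #4: 6→4→1→2 bottleneck 6, total now 32
augment #5: 6→7→3→5→2 bottleneck 1, total now 33

Maximum flow value: 33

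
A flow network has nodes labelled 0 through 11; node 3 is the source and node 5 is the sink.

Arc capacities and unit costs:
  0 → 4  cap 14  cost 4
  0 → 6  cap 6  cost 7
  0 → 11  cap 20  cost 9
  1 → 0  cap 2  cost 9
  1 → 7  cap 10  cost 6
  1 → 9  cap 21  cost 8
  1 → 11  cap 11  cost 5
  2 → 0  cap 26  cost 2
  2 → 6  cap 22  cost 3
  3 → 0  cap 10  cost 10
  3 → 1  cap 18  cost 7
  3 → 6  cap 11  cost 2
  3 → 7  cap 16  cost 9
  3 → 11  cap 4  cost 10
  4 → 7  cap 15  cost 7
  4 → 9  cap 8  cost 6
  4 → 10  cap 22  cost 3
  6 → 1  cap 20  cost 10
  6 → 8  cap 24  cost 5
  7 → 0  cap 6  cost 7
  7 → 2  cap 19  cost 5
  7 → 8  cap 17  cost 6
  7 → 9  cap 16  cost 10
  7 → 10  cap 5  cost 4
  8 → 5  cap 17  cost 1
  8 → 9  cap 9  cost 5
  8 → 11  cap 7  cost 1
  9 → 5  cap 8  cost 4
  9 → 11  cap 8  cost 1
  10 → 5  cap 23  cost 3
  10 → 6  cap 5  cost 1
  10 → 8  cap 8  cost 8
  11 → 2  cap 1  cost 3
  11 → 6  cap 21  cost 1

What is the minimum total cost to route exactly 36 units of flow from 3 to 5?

shortest-cost path #1: 3→6→8→5 push 11 @ unit cost 8 (adds 88)
shortest-cost path #2: 3→7→8→5 push 6 @ unit cost 16 (adds 96)
shortest-cost path #3: 3→7→10→5 push 5 @ unit cost 16 (adds 80)
shortest-cost path #4: 3→1→9→5 push 8 @ unit cost 19 (adds 152)
shortest-cost path #5: 3→0→4→10→5 push 6 @ unit cost 20 (adds 120)
total cost = 536

Minimum cost for 36 units: 536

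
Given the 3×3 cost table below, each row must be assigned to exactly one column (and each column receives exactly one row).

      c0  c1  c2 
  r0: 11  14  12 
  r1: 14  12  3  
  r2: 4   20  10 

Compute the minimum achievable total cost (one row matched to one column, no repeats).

optimal assignment: row0→col1 (cost 14), row1→col2 (cost 3), row2→col0 (cost 4)
total = 14 + 3 + 4 = 21

Minimum assignment cost: 21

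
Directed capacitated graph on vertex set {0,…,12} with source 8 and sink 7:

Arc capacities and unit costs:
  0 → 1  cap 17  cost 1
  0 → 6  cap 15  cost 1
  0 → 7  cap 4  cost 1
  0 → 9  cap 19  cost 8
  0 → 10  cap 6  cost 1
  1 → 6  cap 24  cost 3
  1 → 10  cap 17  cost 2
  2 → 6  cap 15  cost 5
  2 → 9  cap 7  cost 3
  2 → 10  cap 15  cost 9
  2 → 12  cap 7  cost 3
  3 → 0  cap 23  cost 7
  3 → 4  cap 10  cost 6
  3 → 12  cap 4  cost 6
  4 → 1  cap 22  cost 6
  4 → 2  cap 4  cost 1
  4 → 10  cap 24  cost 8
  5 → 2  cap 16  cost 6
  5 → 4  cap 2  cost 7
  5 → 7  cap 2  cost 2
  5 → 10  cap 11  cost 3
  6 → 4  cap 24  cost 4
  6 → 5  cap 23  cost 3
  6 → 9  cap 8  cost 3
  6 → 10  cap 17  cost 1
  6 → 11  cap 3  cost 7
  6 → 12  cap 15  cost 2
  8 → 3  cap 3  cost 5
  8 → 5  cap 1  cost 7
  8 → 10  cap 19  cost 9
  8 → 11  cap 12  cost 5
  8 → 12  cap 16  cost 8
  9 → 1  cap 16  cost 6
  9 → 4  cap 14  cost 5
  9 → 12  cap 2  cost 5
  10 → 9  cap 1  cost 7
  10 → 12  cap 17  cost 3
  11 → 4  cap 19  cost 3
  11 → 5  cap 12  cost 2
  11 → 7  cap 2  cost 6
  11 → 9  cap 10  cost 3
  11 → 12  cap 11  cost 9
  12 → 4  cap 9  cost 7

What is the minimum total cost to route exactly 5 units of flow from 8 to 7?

Minimum cost for 5 units: 53

shortest-cost path #1: 8→5→7 push 1 @ unit cost 9 (adds 9)
shortest-cost path #2: 8→11→5→7 push 1 @ unit cost 9 (adds 9)
shortest-cost path #3: 8→11→7 push 2 @ unit cost 11 (adds 22)
shortest-cost path #4: 8→3→0→7 push 1 @ unit cost 13 (adds 13)
total cost = 53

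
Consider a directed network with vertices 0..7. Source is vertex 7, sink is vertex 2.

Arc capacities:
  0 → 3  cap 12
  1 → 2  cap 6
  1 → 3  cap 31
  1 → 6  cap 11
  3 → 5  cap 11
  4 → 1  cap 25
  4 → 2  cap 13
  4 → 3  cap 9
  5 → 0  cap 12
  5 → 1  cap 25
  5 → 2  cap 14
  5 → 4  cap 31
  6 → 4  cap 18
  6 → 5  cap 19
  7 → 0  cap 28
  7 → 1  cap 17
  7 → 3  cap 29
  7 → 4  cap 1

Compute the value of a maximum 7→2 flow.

augment #1: 7→1→2 bottleneck 6, total now 6
augment #2: 7→4→2 bottleneck 1, total now 7
augment #3: 7→3→5→2 bottleneck 11, total now 18
augment #4: 7→1→6→4→2 bottleneck 11, total now 29

Maximum flow value: 29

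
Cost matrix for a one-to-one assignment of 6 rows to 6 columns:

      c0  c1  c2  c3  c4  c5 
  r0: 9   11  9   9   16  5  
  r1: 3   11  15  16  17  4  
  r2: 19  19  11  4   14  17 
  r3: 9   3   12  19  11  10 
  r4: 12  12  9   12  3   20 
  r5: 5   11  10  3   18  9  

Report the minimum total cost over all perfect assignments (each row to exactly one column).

one of 3 optimal assignments: row0→col2 (cost 9), row1→col5 (cost 4), row2→col3 (cost 4), row3→col1 (cost 3), row4→col4 (cost 3), row5→col0 (cost 5)
total = 9 + 4 + 4 + 3 + 3 + 5 = 28

Minimum assignment cost: 28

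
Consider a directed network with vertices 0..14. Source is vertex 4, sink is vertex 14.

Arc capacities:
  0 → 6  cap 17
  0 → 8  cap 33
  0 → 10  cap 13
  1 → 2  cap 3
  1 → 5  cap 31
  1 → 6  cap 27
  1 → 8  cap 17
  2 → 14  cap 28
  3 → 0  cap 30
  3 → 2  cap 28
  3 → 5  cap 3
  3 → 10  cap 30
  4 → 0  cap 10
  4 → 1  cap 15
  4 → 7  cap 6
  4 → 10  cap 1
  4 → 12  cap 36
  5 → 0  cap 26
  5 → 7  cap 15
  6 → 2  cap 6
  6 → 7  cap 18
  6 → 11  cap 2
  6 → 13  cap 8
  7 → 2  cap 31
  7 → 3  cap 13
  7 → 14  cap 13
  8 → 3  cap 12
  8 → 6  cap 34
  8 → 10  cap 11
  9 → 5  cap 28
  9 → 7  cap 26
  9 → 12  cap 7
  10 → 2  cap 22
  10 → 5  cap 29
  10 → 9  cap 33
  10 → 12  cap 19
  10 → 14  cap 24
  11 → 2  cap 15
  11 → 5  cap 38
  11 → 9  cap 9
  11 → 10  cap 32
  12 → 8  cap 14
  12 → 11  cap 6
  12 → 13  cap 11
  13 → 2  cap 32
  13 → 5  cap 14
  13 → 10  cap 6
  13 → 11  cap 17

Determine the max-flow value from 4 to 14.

Maximum flow value: 63

augment #1: 4→7→14 bottleneck 6, total now 6
augment #2: 4→10→14 bottleneck 1, total now 7
augment #3: 4→0→10→14 bottleneck 10, total now 17
augment #4: 4→1→2→14 bottleneck 3, total now 20
augment #5: 4→1→5→7→14 bottleneck 7, total now 27
augment #6: 4→1→6→2→14 bottleneck 5, total now 32
augment #7: 4→12→8→10→14 bottleneck 11, total now 43
augment #8: 4→12→11→2→14 bottleneck 6, total now 49
augment #9: 4→12→13→2→14 bottleneck 11, total now 60
augment #10: 4→12→8→3→2→14 bottleneck 3, total now 63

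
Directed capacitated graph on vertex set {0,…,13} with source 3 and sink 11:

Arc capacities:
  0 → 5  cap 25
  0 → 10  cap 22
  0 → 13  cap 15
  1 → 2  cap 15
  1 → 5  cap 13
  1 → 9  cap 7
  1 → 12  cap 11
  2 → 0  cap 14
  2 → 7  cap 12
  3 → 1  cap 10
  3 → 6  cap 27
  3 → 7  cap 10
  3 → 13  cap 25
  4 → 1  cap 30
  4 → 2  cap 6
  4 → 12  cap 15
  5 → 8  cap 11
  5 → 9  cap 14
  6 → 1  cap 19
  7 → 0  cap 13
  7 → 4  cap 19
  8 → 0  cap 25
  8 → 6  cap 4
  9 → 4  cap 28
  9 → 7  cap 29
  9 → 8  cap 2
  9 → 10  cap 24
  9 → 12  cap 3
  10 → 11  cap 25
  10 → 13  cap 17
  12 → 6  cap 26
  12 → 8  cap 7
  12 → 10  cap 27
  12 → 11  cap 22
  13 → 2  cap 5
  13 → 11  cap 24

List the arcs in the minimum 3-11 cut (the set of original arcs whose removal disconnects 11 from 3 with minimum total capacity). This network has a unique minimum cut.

augment #1: 3→13→11 push 24
augment #2: 3→1→12→11 push 10
augment #3: 3→6→1→12→11 push 1
augment #4: 3→7→0→10→11 push 10
augment #5: 3→6→1→9→10→11 push 7
augment #6: 3→13→2→0→10→11 push 1
augment #7: 3→6→1→2→0→10→11 push 7
augment #8: 3→6→1→5→9→12→11 push 3
augment #9: 3→6→1→2→7→4→12→11 push 1
max flow = 64; residual-reachable set from 3 gives S-side
cut edges (S→T): {(3,1), (3,7), (3,13), (6,1)} total cap 64

Min-cut arcs: {(3,1), (3,7), (3,13), (6,1)} (total capacity 64)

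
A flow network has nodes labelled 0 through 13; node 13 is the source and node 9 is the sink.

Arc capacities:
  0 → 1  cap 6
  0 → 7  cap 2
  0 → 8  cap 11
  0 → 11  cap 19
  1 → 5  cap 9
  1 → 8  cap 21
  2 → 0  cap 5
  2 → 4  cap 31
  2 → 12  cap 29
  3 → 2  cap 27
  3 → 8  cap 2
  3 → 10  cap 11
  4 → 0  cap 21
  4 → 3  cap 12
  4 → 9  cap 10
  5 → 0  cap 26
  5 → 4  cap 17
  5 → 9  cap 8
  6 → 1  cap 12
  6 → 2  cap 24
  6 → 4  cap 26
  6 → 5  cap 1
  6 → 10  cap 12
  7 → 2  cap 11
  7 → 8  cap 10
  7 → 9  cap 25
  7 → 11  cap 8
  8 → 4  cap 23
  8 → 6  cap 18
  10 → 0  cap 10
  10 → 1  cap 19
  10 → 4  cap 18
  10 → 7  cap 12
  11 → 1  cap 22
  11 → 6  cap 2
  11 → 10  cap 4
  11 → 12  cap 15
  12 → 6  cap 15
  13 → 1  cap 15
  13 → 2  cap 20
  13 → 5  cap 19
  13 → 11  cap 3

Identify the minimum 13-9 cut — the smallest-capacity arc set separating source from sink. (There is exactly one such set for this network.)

augment #1: 13→5→9 push 8
augment #2: 13→2→4→9 push 10
augment #3: 13→2→0→7→9 push 2
augment #4: 13→11→10→7→9 push 3
augment #5: 13→1→8→6→10→7→9 push 9
max flow = 32; residual-reachable set from 13 gives S-side
cut edges (S→T): {(0,7), (4,9), (5,9), (10,7)} total cap 32

Min-cut arcs: {(0,7), (4,9), (5,9), (10,7)} (total capacity 32)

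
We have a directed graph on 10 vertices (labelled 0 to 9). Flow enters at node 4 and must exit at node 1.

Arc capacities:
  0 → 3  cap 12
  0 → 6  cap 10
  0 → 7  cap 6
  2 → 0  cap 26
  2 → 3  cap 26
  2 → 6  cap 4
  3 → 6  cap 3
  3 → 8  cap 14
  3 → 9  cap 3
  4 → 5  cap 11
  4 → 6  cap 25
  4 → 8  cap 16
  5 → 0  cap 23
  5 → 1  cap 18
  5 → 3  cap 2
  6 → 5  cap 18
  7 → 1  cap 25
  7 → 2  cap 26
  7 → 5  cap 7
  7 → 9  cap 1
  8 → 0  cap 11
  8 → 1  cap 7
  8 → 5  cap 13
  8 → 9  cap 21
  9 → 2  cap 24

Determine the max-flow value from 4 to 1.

Maximum flow value: 31

augment #1: 4→5→1 bottleneck 11, total now 11
augment #2: 4→8→1 bottleneck 7, total now 18
augment #3: 4→6→5→1 bottleneck 7, total now 25
augment #4: 4→8→0→7→1 bottleneck 6, total now 31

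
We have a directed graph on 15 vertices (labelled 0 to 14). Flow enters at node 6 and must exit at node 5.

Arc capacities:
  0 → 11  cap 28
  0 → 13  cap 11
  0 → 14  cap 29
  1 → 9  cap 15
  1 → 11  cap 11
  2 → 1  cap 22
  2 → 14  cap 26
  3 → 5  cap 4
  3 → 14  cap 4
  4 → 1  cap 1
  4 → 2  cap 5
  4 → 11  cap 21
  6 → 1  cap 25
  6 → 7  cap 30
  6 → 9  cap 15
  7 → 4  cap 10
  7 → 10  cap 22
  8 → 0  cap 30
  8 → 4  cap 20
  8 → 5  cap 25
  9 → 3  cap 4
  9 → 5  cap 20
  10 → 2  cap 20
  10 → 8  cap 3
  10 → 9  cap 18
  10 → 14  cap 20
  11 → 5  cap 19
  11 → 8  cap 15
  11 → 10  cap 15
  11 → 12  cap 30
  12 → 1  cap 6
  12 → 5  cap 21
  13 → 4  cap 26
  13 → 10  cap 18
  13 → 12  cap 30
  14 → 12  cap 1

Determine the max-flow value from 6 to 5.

Maximum flow value: 49

augment #1: 6→9→5 bottleneck 15, total now 15
augment #2: 6→1→9→5 bottleneck 5, total now 20
augment #3: 6→1→11→5 bottleneck 11, total now 31
augment #4: 6→1→9→3→5 bottleneck 4, total now 35
augment #5: 6→7→4→11→5 bottleneck 8, total now 43
augment #6: 6→7→10→8→5 bottleneck 3, total now 46
augment #7: 6→7→4→11→8→5 bottleneck 2, total now 48
augment #8: 6→7→10→14→12→5 bottleneck 1, total now 49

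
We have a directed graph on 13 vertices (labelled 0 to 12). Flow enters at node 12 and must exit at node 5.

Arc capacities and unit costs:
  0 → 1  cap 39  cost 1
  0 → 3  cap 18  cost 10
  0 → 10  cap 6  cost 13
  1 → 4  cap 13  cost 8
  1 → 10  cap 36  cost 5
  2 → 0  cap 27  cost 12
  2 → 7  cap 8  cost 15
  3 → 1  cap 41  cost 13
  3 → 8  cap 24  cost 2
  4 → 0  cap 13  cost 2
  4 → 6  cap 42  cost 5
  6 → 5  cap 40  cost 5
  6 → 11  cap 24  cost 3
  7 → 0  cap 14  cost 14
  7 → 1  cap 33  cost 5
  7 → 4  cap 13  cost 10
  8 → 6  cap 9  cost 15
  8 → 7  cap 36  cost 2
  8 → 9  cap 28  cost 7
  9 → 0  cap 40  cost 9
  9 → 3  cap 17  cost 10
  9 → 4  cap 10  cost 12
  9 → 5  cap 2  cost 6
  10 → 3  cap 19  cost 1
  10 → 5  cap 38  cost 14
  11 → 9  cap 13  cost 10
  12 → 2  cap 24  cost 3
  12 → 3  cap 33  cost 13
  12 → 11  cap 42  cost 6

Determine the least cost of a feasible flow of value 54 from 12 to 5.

shortest-cost path #1: 12→11→9→5 push 2 @ unit cost 22 (adds 44)
shortest-cost path #2: 12→2→0→1→4→6→5 push 13 @ unit cost 34 (adds 442)
shortest-cost path #3: 12→3→8→6→5 push 9 @ unit cost 35 (adds 315)
shortest-cost path #4: 12→2→0→1→10→5 push 11 @ unit cost 35 (adds 385)
shortest-cost path #5: 12→3→8→7→4→6→5 push 13 @ unit cost 37 (adds 481)
shortest-cost path #6: 12→11→9→4→6→5 push 5 @ unit cost 38 (adds 190)
shortest-cost path #7: 12→11→9→4→1→10→5 push 1 @ unit cost 39 (adds 39)
total cost = 1896

Minimum cost for 54 units: 1896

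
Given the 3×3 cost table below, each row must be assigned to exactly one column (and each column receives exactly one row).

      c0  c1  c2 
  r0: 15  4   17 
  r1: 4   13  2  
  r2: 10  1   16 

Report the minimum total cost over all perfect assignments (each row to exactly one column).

optimal assignment: row0→col1 (cost 4), row1→col2 (cost 2), row2→col0 (cost 10)
total = 4 + 2 + 10 = 16

Minimum assignment cost: 16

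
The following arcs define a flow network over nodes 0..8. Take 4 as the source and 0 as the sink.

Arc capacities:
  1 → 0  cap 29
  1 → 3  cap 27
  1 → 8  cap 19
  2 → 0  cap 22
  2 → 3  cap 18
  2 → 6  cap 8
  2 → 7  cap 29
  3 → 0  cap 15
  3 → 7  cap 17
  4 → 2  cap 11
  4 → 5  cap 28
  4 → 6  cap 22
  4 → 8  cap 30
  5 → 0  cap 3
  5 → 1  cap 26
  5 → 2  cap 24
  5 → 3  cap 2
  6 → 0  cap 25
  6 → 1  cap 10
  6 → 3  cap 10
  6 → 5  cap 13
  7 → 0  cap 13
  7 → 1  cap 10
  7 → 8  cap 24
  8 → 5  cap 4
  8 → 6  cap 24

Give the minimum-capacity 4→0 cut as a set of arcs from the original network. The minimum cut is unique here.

Min-cut arcs: {(4,2), (4,5), (4,6), (8,5), (8,6)} (total capacity 89)

augment #1: 4→2→0 push 11
augment #2: 4→5→0 push 3
augment #3: 4→6→0 push 22
augment #4: 4→5→1→0 push 25
augment #5: 4→8→6→0 push 3
augment #6: 4→8→5→1→0 push 1
augment #7: 4→8→5→2→0 push 3
augment #8: 4→8→6→1→0 push 3
augment #9: 4→8→6→3→0 push 10
augment #10: 4→8→6→1→3→0 push 5
augment #11: 4→8→6→5→2→0 push 3
max flow = 89; residual-reachable set from 4 gives S-side
cut edges (S→T): {(4,2), (4,5), (4,6), (8,5), (8,6)} total cap 89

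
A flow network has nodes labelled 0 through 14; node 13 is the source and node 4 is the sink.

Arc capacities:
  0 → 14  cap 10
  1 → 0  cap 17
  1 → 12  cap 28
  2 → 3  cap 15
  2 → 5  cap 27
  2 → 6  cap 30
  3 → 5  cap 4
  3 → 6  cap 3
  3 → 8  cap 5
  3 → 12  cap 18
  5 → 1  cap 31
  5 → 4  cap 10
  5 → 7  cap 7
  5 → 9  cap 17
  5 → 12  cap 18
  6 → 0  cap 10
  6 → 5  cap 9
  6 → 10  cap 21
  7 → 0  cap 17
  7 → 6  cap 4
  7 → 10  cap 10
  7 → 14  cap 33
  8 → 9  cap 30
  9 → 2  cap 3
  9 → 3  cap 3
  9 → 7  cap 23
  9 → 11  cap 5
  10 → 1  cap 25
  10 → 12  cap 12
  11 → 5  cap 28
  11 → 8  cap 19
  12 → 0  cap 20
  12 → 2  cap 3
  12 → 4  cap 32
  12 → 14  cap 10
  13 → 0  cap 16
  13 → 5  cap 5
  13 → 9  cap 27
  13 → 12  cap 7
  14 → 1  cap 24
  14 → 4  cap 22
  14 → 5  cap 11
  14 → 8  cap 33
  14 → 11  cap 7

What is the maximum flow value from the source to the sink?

Maximum flow value: 49

augment #1: 13→5→4 bottleneck 5, total now 5
augment #2: 13→12→4 bottleneck 7, total now 12
augment #3: 13→0→14→4 bottleneck 10, total now 22
augment #4: 13→9→2→5→4 bottleneck 3, total now 25
augment #5: 13→9→3→5→4 bottleneck 2, total now 27
augment #6: 13→9→3→12→4 bottleneck 1, total now 28
augment #7: 13→9→7→14→4 bottleneck 12, total now 40
augment #8: 13→9→7→10→12→4 bottleneck 9, total now 49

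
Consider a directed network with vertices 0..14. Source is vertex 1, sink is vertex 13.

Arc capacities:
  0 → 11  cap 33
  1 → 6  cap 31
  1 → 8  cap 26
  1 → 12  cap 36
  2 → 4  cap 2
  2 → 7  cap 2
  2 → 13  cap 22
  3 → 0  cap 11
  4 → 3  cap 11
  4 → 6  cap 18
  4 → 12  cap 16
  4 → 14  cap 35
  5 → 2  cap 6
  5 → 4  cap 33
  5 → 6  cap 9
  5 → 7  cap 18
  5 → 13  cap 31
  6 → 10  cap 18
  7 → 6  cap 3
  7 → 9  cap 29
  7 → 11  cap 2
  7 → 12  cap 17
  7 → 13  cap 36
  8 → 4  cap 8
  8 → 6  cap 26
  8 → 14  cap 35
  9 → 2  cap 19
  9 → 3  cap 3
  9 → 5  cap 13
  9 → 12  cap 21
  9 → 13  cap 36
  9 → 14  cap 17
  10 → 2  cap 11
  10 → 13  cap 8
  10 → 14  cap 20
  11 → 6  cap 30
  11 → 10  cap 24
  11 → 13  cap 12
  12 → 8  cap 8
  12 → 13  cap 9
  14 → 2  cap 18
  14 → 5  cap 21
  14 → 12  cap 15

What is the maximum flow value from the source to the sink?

Maximum flow value: 61

augment #1: 1→12→13 bottleneck 9, total now 9
augment #2: 1→6→10→13 bottleneck 8, total now 17
augment #3: 1→6→10→2→13 bottleneck 10, total now 27
augment #4: 1→8→14→2→13 bottleneck 12, total now 39
augment #5: 1→8→14→5→13 bottleneck 14, total now 53
augment #6: 1→12→8→14→5→13 bottleneck 7, total now 60
augment #7: 1→12→8→14→2→7→13 bottleneck 1, total now 61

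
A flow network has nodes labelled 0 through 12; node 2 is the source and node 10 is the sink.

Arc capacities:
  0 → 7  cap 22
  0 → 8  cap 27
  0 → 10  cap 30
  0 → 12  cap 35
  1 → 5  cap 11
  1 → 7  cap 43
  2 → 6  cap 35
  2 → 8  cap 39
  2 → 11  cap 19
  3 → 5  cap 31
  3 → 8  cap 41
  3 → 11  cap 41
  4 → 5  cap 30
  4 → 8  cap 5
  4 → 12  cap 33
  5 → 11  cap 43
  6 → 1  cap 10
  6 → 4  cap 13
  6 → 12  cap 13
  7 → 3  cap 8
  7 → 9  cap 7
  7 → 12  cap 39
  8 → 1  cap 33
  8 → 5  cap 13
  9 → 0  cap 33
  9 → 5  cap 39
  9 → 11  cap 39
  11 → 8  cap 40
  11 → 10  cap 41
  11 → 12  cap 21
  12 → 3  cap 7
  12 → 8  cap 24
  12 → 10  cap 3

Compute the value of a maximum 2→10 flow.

augment #1: 2→11→10 bottleneck 19, total now 19
augment #2: 2→6→12→10 bottleneck 3, total now 22
augment #3: 2→8→5→11→10 bottleneck 13, total now 35
augment #4: 2→6→1→5→11→10 bottleneck 9, total now 44
augment #5: 2→6→1→7→9→0→10 bottleneck 1, total now 45
augment #6: 2→8→1→7→9→0→10 bottleneck 6, total now 51

Maximum flow value: 51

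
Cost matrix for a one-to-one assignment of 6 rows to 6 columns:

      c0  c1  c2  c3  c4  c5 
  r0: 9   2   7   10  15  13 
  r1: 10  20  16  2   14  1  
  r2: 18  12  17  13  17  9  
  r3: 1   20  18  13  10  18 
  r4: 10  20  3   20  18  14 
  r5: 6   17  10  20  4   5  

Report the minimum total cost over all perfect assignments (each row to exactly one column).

Minimum assignment cost: 21

optimal assignment: row0→col1 (cost 2), row1→col3 (cost 2), row2→col5 (cost 9), row3→col0 (cost 1), row4→col2 (cost 3), row5→col4 (cost 4)
total = 2 + 2 + 9 + 1 + 3 + 4 = 21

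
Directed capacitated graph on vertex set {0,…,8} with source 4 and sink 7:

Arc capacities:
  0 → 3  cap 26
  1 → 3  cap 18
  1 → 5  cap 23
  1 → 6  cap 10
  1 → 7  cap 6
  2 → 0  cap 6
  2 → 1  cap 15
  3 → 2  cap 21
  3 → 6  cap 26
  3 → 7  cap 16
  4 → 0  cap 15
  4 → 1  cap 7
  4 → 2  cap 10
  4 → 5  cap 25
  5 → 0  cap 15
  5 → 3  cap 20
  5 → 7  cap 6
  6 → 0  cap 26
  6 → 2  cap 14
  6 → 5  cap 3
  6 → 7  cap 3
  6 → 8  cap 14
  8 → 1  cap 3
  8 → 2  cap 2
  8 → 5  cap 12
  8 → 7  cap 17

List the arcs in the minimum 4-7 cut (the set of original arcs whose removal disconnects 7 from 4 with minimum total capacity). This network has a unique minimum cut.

Min-cut arcs: {(1,7), (3,7), (5,7), (6,7), (6,8)} (total capacity 45)

augment #1: 4→1→7 push 6
augment #2: 4→5→7 push 6
augment #3: 4→0→3→7 push 15
augment #4: 4→1→3→7 push 1
augment #5: 4→2→1→6→7 push 3
augment #6: 4→2→1→6→8→7 push 7
augment #7: 4→5→3→6→8→7 push 7
max flow = 45; residual-reachable set from 4 gives S-side
cut edges (S→T): {(1,7), (3,7), (5,7), (6,7), (6,8)} total cap 45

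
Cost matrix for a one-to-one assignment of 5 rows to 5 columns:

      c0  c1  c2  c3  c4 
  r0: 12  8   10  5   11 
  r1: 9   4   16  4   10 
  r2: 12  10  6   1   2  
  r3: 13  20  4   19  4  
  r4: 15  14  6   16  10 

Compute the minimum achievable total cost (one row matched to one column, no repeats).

optimal assignment: row0→col0 (cost 12), row1→col1 (cost 4), row2→col3 (cost 1), row3→col4 (cost 4), row4→col2 (cost 6)
total = 12 + 4 + 1 + 4 + 6 = 27

Minimum assignment cost: 27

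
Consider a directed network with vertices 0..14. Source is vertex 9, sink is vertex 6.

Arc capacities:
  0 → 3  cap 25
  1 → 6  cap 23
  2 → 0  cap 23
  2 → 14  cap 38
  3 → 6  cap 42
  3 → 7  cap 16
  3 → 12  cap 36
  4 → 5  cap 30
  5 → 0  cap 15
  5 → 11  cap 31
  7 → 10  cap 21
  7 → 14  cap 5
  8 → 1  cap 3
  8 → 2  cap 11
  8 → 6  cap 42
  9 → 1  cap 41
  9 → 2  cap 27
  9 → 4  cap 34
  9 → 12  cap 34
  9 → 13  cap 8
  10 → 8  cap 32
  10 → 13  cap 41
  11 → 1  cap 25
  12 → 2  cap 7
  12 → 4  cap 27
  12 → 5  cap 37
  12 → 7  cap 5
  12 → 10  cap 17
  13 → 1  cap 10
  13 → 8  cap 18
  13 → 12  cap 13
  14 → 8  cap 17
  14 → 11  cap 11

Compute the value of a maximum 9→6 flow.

augment #1: 9→1→6 bottleneck 23, total now 23
augment #2: 9→13→8→6 bottleneck 8, total now 31
augment #3: 9→2→0→3→6 bottleneck 23, total now 54
augment #4: 9→2→14→8→6 bottleneck 4, total now 58
augment #5: 9→12→10→8→6 bottleneck 17, total now 75
augment #6: 9→4→5→0→3→6 bottleneck 2, total now 77
augment #7: 9→12→2→14→8→6 bottleneck 7, total now 84
augment #8: 9→12→7→10→8→6 bottleneck 5, total now 89
augment #9: 9→4→5→0→2→14→8→6 bottleneck 1, total now 90

Maximum flow value: 90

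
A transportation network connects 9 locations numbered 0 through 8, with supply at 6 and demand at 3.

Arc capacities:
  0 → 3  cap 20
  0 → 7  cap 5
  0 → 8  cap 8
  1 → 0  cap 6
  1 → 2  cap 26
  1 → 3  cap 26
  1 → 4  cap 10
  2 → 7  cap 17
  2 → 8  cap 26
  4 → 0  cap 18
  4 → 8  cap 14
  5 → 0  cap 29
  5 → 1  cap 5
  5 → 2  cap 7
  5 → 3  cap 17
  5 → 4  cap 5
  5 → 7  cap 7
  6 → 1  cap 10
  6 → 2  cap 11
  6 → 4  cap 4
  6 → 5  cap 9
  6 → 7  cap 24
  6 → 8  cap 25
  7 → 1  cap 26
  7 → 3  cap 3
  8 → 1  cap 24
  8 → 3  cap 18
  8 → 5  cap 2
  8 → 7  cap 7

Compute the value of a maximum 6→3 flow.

Maximum flow value: 78

augment #1: 6→1→3 bottleneck 10, total now 10
augment #2: 6→5→3 bottleneck 9, total now 19
augment #3: 6→7→3 bottleneck 3, total now 22
augment #4: 6→8→3 bottleneck 18, total now 40
augment #5: 6→4→0→3 bottleneck 4, total now 44
augment #6: 6→7→1→3 bottleneck 16, total now 60
augment #7: 6→8→5→3 bottleneck 2, total now 62
augment #8: 6→7→1→0→3 bottleneck 5, total now 67
augment #9: 6→8→1→0→3 bottleneck 1, total now 68
augment #10: 6→8→1→4→0→3 bottleneck 4, total now 72
augment #11: 6→2→7→1→4→0→3 bottleneck 5, total now 77
augment #12: 6→2→8→1→4→0→3 bottleneck 1, total now 78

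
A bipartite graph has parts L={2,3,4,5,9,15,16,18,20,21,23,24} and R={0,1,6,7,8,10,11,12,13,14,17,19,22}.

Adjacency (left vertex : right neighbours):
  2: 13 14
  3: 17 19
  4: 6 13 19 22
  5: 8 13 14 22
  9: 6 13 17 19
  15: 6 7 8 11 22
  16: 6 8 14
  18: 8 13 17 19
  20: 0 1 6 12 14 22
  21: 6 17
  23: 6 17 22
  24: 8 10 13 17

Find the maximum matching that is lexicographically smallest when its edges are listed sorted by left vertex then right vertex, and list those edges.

|M| = 10 (so the lex-smallest maximum matching has 10 edges)
process left vertices in ascending order; for each, take the smallest-labelled available neighbour that still permits 10 edges overall, or leave it unmatched if none does
lex-smallest matching: {2-13, 3-17, 4-6, 5-8, 9-19, 15-7, 16-14, 20-0, 23-22, 24-10}

Lex-smallest maximum matching: {(2,13), (3,17), (4,6), (5,8), (9,19), (15,7), (16,14), (20,0), (23,22), (24,10)}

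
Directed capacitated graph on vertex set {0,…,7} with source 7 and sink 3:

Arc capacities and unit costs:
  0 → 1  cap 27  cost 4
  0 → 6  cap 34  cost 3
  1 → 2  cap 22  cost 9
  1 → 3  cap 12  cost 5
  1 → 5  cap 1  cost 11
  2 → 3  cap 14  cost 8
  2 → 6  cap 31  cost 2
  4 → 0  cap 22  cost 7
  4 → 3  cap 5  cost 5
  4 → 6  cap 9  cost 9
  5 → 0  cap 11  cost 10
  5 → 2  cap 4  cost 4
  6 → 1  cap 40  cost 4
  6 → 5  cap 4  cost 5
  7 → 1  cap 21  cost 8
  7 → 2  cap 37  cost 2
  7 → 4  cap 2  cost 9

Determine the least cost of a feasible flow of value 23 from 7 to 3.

shortest-cost path #1: 7→2→3 push 14 @ unit cost 10 (adds 140)
shortest-cost path #2: 7→1→3 push 9 @ unit cost 13 (adds 117)
total cost = 257

Minimum cost for 23 units: 257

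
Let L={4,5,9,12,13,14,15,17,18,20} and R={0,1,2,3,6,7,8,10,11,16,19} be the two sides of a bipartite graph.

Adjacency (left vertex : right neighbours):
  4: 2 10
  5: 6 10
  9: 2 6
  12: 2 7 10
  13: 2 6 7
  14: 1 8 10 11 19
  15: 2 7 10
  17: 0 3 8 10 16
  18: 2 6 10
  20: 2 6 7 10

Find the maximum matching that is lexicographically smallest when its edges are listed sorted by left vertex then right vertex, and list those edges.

|M| = 6 (so the lex-smallest maximum matching has 6 edges)
process left vertices in ascending order; for each, take the smallest-labelled available neighbour that still permits 6 edges overall, or leave it unmatched if none does
lex-smallest matching: {4-2, 5-6, 12-7, 14-1, 15-10, 17-0}

Lex-smallest maximum matching: {(4,2), (5,6), (12,7), (14,1), (15,10), (17,0)}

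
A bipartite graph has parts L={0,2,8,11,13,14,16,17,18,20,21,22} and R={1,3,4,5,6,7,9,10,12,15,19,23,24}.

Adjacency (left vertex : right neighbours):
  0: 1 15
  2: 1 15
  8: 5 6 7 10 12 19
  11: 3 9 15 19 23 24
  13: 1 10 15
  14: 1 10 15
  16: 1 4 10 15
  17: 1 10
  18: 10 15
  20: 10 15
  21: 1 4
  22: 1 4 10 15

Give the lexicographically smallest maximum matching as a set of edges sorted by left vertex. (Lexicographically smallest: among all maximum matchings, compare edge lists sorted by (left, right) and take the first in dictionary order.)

Lex-smallest maximum matching: {(0,1), (2,15), (8,5), (11,3), (13,10), (16,4)}

|M| = 6 (so the lex-smallest maximum matching has 6 edges)
process left vertices in ascending order; for each, take the smallest-labelled available neighbour that still permits 6 edges overall, or leave it unmatched if none does
lex-smallest matching: {0-1, 2-15, 8-5, 11-3, 13-10, 16-4}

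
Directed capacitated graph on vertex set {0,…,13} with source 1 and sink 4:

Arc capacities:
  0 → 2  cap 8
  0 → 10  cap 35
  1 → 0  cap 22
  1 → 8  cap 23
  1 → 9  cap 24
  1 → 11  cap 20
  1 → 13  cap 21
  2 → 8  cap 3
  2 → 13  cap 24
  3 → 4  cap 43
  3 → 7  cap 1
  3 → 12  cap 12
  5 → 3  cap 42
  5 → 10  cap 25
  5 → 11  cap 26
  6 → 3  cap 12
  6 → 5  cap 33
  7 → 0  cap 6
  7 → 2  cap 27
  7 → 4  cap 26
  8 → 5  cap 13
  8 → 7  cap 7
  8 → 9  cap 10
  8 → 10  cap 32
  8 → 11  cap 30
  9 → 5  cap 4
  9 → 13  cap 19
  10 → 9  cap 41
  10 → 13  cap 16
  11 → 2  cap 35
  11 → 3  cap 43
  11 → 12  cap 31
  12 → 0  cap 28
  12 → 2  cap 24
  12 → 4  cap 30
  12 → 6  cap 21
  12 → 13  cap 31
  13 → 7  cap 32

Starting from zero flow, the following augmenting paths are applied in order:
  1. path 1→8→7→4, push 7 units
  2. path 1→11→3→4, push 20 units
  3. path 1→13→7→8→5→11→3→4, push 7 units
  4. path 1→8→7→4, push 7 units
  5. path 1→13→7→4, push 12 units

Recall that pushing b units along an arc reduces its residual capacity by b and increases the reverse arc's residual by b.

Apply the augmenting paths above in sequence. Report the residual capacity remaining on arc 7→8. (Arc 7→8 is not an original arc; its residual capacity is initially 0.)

after path 1 (1→8→7→4, push 7): res(7,8)=7
after path 2 (1→11→3→4, push 20): res(7,8)=7
after path 3 (1→13→7→8→5→11→3→4, push 7): res(7,8)=0
after path 4 (1→8→7→4, push 7): res(7,8)=7
after path 5 (1→13→7→4, push 12): res(7,8)=7

Residual capacity of (7,8): 7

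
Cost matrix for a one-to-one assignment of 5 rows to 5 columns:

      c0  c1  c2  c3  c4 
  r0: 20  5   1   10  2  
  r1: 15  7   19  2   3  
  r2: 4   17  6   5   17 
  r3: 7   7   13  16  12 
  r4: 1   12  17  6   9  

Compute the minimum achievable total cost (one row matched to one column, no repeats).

optimal assignment: row0→col2 (cost 1), row1→col4 (cost 3), row2→col3 (cost 5), row3→col1 (cost 7), row4→col0 (cost 1)
total = 1 + 3 + 5 + 7 + 1 = 17

Minimum assignment cost: 17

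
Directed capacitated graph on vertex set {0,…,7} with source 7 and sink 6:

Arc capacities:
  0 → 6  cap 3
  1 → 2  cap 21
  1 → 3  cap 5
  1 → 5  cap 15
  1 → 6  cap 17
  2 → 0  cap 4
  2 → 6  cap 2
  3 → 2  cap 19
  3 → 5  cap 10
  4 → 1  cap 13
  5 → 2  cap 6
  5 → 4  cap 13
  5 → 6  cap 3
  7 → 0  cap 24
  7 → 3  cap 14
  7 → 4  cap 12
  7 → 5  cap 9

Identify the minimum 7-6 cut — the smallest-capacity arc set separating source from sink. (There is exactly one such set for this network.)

augment #1: 7→0→6 push 3
augment #2: 7→5→6 push 3
augment #3: 7→3→2→6 push 2
augment #4: 7→4→1→6 push 12
augment #5: 7→5→4→1→6 push 1
max flow = 21; residual-reachable set from 7 gives S-side
cut edges (S→T): {(0,6), (2,6), (4,1), (5,6)} total cap 21

Min-cut arcs: {(0,6), (2,6), (4,1), (5,6)} (total capacity 21)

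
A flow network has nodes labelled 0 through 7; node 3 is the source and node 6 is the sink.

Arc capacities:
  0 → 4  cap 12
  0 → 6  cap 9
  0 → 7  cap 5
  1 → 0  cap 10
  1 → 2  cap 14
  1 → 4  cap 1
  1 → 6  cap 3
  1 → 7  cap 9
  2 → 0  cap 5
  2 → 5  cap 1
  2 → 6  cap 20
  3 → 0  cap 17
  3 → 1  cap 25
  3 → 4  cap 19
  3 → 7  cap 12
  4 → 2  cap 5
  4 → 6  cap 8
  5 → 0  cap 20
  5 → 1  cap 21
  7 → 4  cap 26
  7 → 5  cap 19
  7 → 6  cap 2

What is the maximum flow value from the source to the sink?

Maximum flow value: 41

augment #1: 3→0→6 bottleneck 9, total now 9
augment #2: 3→1→6 bottleneck 3, total now 12
augment #3: 3→4→6 bottleneck 8, total now 20
augment #4: 3→7→6 bottleneck 2, total now 22
augment #5: 3→1→2→6 bottleneck 14, total now 36
augment #6: 3→4→2→6 bottleneck 5, total now 41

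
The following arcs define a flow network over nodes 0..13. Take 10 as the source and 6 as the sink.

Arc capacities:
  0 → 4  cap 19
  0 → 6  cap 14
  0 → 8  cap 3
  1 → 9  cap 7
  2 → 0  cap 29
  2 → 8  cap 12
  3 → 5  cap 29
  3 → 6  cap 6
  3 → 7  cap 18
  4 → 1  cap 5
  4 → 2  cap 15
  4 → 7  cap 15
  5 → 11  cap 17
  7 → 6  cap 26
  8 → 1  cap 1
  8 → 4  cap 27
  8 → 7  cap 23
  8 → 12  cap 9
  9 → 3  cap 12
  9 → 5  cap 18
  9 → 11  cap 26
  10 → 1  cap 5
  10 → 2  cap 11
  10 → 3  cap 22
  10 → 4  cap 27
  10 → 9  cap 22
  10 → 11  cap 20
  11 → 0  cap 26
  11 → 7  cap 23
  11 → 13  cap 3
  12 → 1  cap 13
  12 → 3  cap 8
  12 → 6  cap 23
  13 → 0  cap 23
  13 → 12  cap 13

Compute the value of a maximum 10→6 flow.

Maximum flow value: 58

augment #1: 10→3→6 bottleneck 6, total now 6
augment #2: 10→2→0→6 bottleneck 11, total now 17
augment #3: 10→3→7→6 bottleneck 16, total now 33
augment #4: 10→4→7→6 bottleneck 10, total now 43
augment #5: 10→11→0→6 bottleneck 3, total now 46
augment #6: 10→11→13→12→6 bottleneck 3, total now 49
augment #7: 10→4→2→8→12→6 bottleneck 9, total now 58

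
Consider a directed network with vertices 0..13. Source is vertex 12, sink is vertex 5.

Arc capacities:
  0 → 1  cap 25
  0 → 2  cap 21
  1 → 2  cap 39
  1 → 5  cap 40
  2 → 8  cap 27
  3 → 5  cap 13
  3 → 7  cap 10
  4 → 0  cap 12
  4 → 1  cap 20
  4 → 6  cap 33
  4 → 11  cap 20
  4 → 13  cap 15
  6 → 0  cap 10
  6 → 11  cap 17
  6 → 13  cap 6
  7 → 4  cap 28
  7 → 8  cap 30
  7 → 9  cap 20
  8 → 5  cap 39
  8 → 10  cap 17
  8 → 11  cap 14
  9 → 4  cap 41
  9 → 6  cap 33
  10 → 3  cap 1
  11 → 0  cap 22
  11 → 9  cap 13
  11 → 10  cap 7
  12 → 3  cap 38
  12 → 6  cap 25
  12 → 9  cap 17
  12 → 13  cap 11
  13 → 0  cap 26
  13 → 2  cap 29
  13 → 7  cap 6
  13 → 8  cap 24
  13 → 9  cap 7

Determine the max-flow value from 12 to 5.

augment #1: 12→3→5 bottleneck 13, total now 13
augment #2: 12→13→8→5 bottleneck 11, total now 24
augment #3: 12→3→7→8→5 bottleneck 10, total now 34
augment #4: 12→6→0→1→5 bottleneck 10, total now 44
augment #5: 12→6→13→8→5 bottleneck 6, total now 50
augment #6: 12→9→4→1→5 bottleneck 17, total now 67
augment #7: 12→6→11→0→1→5 bottleneck 9, total now 76

Maximum flow value: 76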